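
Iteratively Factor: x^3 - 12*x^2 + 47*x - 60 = (x - 3)*(x^2 - 9*x + 20) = (x - 4)*(x - 3)*(x - 5)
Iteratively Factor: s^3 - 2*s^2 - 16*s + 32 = (s + 4)*(s^2 - 6*s + 8) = (s - 2)*(s + 4)*(s - 4)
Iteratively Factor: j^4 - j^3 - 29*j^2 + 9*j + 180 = (j + 4)*(j^3 - 5*j^2 - 9*j + 45) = (j - 5)*(j + 4)*(j^2 - 9) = (j - 5)*(j - 3)*(j + 4)*(j + 3)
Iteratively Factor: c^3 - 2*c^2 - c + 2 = (c + 1)*(c^2 - 3*c + 2) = (c - 2)*(c + 1)*(c - 1)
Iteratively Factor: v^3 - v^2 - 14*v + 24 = (v - 3)*(v^2 + 2*v - 8) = (v - 3)*(v + 4)*(v - 2)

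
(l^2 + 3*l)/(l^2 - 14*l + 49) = l*(l + 3)/(l^2 - 14*l + 49)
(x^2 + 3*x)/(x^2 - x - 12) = x/(x - 4)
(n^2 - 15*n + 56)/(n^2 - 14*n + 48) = (n - 7)/(n - 6)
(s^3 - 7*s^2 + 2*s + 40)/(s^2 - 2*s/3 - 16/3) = 3*(s^2 - 9*s + 20)/(3*s - 8)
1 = 1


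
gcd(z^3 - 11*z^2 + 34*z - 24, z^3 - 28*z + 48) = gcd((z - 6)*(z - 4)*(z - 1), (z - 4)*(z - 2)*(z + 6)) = z - 4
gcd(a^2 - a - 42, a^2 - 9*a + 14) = a - 7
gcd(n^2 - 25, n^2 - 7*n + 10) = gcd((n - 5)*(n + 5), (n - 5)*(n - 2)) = n - 5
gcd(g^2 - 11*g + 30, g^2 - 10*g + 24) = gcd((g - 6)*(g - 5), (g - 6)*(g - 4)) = g - 6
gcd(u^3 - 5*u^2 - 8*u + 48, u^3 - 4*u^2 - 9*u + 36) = u^2 - u - 12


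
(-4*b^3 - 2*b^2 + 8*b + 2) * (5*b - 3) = -20*b^4 + 2*b^3 + 46*b^2 - 14*b - 6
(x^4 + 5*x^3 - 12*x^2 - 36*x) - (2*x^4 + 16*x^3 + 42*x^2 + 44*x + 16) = -x^4 - 11*x^3 - 54*x^2 - 80*x - 16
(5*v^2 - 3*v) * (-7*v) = -35*v^3 + 21*v^2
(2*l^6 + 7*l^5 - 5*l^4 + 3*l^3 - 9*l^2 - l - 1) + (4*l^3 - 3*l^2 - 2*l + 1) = 2*l^6 + 7*l^5 - 5*l^4 + 7*l^3 - 12*l^2 - 3*l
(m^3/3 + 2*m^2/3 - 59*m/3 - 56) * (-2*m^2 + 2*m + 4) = -2*m^5/3 - 2*m^4/3 + 42*m^3 + 226*m^2/3 - 572*m/3 - 224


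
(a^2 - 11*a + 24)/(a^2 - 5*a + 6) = (a - 8)/(a - 2)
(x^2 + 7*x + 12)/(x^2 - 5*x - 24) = (x + 4)/(x - 8)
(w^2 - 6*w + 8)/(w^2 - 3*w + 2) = (w - 4)/(w - 1)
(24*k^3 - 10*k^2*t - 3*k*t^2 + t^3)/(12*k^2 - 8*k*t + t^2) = (-12*k^2 - k*t + t^2)/(-6*k + t)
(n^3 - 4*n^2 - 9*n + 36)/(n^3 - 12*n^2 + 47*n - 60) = (n + 3)/(n - 5)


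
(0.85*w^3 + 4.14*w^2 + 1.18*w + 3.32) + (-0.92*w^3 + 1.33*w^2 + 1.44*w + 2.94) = -0.0700000000000001*w^3 + 5.47*w^2 + 2.62*w + 6.26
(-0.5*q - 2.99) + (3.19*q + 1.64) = 2.69*q - 1.35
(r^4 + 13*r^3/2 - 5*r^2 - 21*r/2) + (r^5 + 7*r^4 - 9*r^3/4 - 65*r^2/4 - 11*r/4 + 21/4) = r^5 + 8*r^4 + 17*r^3/4 - 85*r^2/4 - 53*r/4 + 21/4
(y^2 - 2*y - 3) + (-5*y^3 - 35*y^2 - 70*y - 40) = -5*y^3 - 34*y^2 - 72*y - 43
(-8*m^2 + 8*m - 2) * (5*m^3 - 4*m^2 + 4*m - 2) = -40*m^5 + 72*m^4 - 74*m^3 + 56*m^2 - 24*m + 4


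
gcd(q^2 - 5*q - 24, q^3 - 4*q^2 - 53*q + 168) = q - 8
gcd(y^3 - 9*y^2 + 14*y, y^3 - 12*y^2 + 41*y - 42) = y^2 - 9*y + 14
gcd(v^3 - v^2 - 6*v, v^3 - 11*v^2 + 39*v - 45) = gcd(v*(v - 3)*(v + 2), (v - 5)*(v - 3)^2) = v - 3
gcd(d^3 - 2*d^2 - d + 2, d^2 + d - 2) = d - 1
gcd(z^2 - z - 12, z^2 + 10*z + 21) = z + 3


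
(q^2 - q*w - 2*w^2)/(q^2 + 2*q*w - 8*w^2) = (q + w)/(q + 4*w)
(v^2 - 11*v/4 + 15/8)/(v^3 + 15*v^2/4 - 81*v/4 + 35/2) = (v - 3/2)/(v^2 + 5*v - 14)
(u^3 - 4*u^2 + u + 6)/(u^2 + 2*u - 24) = (u^3 - 4*u^2 + u + 6)/(u^2 + 2*u - 24)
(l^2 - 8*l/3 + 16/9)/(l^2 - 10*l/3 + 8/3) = (l - 4/3)/(l - 2)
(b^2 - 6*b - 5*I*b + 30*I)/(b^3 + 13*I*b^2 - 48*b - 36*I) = (b^2 - 6*b - 5*I*b + 30*I)/(b^3 + 13*I*b^2 - 48*b - 36*I)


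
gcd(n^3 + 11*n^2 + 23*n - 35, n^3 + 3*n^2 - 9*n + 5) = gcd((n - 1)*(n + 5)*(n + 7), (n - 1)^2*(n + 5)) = n^2 + 4*n - 5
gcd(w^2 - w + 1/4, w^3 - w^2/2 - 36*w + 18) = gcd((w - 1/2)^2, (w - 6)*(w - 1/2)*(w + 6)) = w - 1/2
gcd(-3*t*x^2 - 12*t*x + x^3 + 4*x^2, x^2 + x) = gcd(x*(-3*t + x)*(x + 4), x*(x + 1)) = x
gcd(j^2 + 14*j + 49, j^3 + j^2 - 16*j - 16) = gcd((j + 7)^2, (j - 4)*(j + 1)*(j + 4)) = 1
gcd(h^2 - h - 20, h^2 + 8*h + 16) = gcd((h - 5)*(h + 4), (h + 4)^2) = h + 4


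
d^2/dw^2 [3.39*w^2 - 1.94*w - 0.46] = 6.78000000000000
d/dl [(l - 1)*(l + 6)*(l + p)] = 3*l^2 + 2*l*p + 10*l + 5*p - 6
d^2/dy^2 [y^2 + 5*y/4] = 2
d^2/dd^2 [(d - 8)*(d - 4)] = 2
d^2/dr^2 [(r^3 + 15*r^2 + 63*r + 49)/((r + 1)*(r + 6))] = 2/(r^3 + 18*r^2 + 108*r + 216)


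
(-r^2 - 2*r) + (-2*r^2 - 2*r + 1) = -3*r^2 - 4*r + 1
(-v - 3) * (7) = -7*v - 21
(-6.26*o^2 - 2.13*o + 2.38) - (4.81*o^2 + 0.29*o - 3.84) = -11.07*o^2 - 2.42*o + 6.22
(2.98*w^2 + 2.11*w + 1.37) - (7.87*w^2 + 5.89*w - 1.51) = -4.89*w^2 - 3.78*w + 2.88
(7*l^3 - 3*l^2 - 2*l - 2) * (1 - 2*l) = -14*l^4 + 13*l^3 + l^2 + 2*l - 2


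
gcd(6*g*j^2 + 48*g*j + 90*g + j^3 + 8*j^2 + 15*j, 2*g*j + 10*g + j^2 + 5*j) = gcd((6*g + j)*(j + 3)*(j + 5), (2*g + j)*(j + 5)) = j + 5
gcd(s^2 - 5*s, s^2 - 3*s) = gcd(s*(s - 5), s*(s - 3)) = s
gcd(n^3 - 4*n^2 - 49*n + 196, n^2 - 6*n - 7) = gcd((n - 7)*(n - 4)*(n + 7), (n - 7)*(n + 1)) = n - 7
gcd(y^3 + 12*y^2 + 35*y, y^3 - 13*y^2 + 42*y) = y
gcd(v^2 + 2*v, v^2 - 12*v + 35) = 1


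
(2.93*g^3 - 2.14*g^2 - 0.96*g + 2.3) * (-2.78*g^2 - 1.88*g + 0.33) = -8.1454*g^5 + 0.4408*g^4 + 7.6589*g^3 - 5.2954*g^2 - 4.6408*g + 0.759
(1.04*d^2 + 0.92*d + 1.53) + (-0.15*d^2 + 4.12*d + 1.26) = 0.89*d^2 + 5.04*d + 2.79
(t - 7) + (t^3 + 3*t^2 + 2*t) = t^3 + 3*t^2 + 3*t - 7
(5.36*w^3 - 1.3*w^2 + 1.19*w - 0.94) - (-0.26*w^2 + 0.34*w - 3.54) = 5.36*w^3 - 1.04*w^2 + 0.85*w + 2.6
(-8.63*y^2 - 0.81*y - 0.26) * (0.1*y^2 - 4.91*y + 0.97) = -0.863*y^4 + 42.2923*y^3 - 4.42*y^2 + 0.4909*y - 0.2522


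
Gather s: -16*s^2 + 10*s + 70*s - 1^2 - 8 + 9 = -16*s^2 + 80*s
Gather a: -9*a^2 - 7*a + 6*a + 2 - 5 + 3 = -9*a^2 - a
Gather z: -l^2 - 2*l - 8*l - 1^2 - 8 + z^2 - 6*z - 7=-l^2 - 10*l + z^2 - 6*z - 16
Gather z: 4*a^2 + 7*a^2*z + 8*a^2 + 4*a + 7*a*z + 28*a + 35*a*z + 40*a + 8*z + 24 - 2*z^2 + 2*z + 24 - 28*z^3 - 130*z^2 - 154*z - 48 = 12*a^2 + 72*a - 28*z^3 - 132*z^2 + z*(7*a^2 + 42*a - 144)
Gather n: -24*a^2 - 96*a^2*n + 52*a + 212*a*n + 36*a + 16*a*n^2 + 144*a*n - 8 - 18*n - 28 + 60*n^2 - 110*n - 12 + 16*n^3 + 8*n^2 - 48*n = -24*a^2 + 88*a + 16*n^3 + n^2*(16*a + 68) + n*(-96*a^2 + 356*a - 176) - 48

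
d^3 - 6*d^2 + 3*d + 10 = (d - 5)*(d - 2)*(d + 1)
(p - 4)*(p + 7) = p^2 + 3*p - 28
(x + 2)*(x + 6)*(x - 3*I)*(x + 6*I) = x^4 + 8*x^3 + 3*I*x^3 + 30*x^2 + 24*I*x^2 + 144*x + 36*I*x + 216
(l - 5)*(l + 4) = l^2 - l - 20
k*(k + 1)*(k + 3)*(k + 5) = k^4 + 9*k^3 + 23*k^2 + 15*k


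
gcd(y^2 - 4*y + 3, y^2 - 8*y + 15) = y - 3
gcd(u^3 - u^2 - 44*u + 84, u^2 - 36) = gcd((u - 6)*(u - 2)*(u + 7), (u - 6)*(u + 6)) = u - 6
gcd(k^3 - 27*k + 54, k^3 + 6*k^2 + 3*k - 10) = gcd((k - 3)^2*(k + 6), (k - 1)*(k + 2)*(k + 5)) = 1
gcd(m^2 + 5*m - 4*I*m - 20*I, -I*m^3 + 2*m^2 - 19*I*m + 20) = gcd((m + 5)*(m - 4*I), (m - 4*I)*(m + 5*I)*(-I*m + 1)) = m - 4*I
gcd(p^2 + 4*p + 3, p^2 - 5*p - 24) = p + 3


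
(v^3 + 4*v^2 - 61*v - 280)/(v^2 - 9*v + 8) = (v^2 + 12*v + 35)/(v - 1)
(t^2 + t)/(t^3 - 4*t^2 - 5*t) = 1/(t - 5)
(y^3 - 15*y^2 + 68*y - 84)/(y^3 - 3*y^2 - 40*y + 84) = (y - 6)/(y + 6)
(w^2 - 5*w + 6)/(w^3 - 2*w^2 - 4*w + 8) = (w - 3)/(w^2 - 4)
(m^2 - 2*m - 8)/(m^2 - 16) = (m + 2)/(m + 4)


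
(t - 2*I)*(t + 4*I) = t^2 + 2*I*t + 8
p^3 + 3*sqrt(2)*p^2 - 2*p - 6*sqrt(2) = (p - sqrt(2))*(p + sqrt(2))*(p + 3*sqrt(2))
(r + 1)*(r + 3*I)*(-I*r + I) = -I*r^3 + 3*r^2 + I*r - 3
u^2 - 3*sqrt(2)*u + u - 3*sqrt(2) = (u + 1)*(u - 3*sqrt(2))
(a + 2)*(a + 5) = a^2 + 7*a + 10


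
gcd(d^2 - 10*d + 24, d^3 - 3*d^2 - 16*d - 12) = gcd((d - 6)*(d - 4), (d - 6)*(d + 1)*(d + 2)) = d - 6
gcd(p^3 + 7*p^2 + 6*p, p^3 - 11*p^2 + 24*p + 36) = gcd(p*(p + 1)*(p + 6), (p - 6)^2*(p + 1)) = p + 1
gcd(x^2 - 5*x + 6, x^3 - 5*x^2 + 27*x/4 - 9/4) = x - 3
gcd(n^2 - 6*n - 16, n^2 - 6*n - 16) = n^2 - 6*n - 16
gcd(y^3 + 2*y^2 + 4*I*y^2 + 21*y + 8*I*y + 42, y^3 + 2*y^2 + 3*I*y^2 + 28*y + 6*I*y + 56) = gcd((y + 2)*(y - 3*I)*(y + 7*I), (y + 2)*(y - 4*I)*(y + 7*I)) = y^2 + y*(2 + 7*I) + 14*I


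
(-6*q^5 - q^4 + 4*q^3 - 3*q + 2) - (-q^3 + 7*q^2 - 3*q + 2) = -6*q^5 - q^4 + 5*q^3 - 7*q^2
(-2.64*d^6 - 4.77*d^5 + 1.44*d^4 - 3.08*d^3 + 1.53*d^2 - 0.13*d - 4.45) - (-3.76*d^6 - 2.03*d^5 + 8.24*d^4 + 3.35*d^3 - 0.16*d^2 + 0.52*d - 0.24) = 1.12*d^6 - 2.74*d^5 - 6.8*d^4 - 6.43*d^3 + 1.69*d^2 - 0.65*d - 4.21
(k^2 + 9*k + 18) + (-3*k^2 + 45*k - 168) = -2*k^2 + 54*k - 150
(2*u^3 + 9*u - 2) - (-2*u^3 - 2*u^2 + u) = 4*u^3 + 2*u^2 + 8*u - 2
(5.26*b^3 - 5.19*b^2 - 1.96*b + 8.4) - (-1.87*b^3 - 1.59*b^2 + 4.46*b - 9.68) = 7.13*b^3 - 3.6*b^2 - 6.42*b + 18.08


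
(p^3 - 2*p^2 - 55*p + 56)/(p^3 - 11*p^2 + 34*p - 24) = (p^2 - p - 56)/(p^2 - 10*p + 24)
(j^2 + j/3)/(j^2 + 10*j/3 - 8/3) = j*(3*j + 1)/(3*j^2 + 10*j - 8)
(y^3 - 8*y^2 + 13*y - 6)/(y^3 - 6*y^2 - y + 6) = (y - 1)/(y + 1)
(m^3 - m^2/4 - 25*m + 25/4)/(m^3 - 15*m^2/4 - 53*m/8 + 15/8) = 2*(m + 5)/(2*m + 3)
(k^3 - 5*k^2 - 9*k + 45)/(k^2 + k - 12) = (k^2 - 2*k - 15)/(k + 4)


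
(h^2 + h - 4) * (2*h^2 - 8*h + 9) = 2*h^4 - 6*h^3 - 7*h^2 + 41*h - 36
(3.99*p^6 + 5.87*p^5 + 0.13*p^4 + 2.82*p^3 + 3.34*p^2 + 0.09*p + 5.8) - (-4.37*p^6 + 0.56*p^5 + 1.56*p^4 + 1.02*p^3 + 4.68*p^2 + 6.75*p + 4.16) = 8.36*p^6 + 5.31*p^5 - 1.43*p^4 + 1.8*p^3 - 1.34*p^2 - 6.66*p + 1.64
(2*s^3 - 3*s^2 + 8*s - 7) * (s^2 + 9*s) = 2*s^5 + 15*s^4 - 19*s^3 + 65*s^2 - 63*s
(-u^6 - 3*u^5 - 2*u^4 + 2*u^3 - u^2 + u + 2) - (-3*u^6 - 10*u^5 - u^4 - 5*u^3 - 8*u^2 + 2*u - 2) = 2*u^6 + 7*u^5 - u^4 + 7*u^3 + 7*u^2 - u + 4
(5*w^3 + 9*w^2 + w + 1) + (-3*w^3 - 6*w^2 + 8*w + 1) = 2*w^3 + 3*w^2 + 9*w + 2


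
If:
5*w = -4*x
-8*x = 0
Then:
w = 0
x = 0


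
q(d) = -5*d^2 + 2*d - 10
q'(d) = 2 - 10*d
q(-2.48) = -45.71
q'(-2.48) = 26.80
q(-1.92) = -32.27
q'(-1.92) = 21.20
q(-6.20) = -214.60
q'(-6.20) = 64.00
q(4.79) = -115.14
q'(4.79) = -45.90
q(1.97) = -25.46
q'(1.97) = -17.70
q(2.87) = -45.44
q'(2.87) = -26.70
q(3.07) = -50.98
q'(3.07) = -28.70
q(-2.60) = -49.00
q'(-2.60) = 28.00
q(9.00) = -397.00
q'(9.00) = -88.00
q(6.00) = -178.00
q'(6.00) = -58.00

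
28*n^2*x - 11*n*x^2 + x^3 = x*(-7*n + x)*(-4*n + x)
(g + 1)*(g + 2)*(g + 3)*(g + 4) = g^4 + 10*g^3 + 35*g^2 + 50*g + 24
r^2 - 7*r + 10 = (r - 5)*(r - 2)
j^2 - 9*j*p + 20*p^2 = (j - 5*p)*(j - 4*p)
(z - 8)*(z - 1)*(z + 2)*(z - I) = z^4 - 7*z^3 - I*z^3 - 10*z^2 + 7*I*z^2 + 16*z + 10*I*z - 16*I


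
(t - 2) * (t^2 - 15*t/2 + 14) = t^3 - 19*t^2/2 + 29*t - 28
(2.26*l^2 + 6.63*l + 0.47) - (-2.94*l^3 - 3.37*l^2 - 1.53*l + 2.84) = 2.94*l^3 + 5.63*l^2 + 8.16*l - 2.37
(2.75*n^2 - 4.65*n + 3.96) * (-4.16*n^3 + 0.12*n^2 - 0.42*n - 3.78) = -11.44*n^5 + 19.674*n^4 - 18.1866*n^3 - 7.9668*n^2 + 15.9138*n - 14.9688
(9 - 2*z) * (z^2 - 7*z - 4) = -2*z^3 + 23*z^2 - 55*z - 36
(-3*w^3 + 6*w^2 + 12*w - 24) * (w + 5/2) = -3*w^4 - 3*w^3/2 + 27*w^2 + 6*w - 60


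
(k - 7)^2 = k^2 - 14*k + 49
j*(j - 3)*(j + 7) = j^3 + 4*j^2 - 21*j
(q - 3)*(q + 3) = q^2 - 9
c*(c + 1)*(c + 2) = c^3 + 3*c^2 + 2*c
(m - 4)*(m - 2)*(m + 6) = m^3 - 28*m + 48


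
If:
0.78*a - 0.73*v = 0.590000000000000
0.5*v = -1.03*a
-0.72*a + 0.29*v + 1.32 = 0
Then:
No Solution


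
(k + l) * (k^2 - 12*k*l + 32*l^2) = k^3 - 11*k^2*l + 20*k*l^2 + 32*l^3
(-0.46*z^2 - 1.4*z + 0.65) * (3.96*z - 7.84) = -1.8216*z^3 - 1.9376*z^2 + 13.55*z - 5.096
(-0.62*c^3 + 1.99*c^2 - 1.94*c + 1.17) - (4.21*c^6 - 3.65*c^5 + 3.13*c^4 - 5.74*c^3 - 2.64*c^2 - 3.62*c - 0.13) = -4.21*c^6 + 3.65*c^5 - 3.13*c^4 + 5.12*c^3 + 4.63*c^2 + 1.68*c + 1.3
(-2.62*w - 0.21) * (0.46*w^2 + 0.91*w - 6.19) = -1.2052*w^3 - 2.4808*w^2 + 16.0267*w + 1.2999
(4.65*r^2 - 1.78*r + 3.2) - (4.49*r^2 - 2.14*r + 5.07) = 0.16*r^2 + 0.36*r - 1.87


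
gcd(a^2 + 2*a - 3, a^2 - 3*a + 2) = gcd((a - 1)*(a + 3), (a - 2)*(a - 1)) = a - 1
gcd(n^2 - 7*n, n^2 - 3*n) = n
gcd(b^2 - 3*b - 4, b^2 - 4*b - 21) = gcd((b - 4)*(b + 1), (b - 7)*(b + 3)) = 1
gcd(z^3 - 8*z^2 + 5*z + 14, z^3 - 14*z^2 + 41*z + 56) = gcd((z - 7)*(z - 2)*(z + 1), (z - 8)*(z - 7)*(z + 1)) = z^2 - 6*z - 7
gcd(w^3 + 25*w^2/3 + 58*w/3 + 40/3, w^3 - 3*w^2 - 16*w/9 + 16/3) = w + 4/3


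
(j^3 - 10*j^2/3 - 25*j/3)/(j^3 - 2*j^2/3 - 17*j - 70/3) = j*(3*j + 5)/(3*j^2 + 13*j + 14)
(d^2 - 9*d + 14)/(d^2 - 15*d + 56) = (d - 2)/(d - 8)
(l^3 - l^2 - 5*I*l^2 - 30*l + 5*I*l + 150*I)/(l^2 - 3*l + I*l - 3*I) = (l^3 - l^2*(1 + 5*I) + 5*l*(-6 + I) + 150*I)/(l^2 + l*(-3 + I) - 3*I)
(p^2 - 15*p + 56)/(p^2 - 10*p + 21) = (p - 8)/(p - 3)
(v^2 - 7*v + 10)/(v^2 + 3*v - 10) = (v - 5)/(v + 5)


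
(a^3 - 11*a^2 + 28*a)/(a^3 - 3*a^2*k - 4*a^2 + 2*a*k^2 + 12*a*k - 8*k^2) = a*(a - 7)/(a^2 - 3*a*k + 2*k^2)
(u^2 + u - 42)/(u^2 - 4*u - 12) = (u + 7)/(u + 2)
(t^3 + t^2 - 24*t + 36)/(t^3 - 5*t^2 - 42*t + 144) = (t - 2)/(t - 8)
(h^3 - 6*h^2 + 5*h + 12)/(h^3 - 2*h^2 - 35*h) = (-h^3 + 6*h^2 - 5*h - 12)/(h*(-h^2 + 2*h + 35))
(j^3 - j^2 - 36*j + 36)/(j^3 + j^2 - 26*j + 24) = (j - 6)/(j - 4)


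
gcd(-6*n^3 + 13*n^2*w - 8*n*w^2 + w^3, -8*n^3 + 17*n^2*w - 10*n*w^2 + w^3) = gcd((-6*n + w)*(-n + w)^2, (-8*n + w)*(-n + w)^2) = n^2 - 2*n*w + w^2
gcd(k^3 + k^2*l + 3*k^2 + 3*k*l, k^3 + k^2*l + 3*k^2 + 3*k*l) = k^3 + k^2*l + 3*k^2 + 3*k*l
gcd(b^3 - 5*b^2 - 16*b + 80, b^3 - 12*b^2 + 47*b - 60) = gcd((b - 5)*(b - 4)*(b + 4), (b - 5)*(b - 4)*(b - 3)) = b^2 - 9*b + 20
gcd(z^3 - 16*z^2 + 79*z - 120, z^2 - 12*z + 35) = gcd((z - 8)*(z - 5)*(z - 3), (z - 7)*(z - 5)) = z - 5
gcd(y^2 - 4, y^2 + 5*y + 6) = y + 2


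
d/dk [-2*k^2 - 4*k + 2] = -4*k - 4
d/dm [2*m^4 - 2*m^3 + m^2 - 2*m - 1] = 8*m^3 - 6*m^2 + 2*m - 2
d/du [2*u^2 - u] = 4*u - 1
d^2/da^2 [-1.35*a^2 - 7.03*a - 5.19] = -2.70000000000000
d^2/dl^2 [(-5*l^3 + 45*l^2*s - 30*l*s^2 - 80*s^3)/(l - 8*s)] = -10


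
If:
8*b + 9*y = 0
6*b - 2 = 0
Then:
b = 1/3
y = -8/27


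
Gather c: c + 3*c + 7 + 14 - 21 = 4*c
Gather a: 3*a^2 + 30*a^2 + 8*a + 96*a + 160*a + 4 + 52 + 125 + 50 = 33*a^2 + 264*a + 231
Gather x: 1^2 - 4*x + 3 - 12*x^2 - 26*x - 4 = -12*x^2 - 30*x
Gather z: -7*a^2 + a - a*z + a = -7*a^2 - a*z + 2*a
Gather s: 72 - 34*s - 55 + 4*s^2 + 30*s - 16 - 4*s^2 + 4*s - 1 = 0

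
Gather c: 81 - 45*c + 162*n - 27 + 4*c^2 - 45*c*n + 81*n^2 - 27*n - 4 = 4*c^2 + c*(-45*n - 45) + 81*n^2 + 135*n + 50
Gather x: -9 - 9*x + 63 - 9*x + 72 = 126 - 18*x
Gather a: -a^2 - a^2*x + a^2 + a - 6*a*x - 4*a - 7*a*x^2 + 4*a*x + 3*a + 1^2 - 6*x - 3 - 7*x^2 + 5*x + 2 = -a^2*x + a*(-7*x^2 - 2*x) - 7*x^2 - x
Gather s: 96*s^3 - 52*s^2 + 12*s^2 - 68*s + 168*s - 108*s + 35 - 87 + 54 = 96*s^3 - 40*s^2 - 8*s + 2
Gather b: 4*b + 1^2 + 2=4*b + 3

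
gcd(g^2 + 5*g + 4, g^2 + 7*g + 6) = g + 1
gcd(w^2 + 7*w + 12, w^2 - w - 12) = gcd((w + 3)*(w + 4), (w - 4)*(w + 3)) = w + 3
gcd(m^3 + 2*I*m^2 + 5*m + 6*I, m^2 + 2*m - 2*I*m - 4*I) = m - 2*I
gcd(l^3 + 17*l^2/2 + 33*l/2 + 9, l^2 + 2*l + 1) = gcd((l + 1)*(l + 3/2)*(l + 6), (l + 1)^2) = l + 1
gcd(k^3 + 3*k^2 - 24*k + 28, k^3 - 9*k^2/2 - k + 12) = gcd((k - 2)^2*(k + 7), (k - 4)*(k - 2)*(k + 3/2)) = k - 2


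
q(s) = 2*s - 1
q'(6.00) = 2.00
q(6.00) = 11.00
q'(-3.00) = 2.00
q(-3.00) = -7.00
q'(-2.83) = 2.00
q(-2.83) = -6.66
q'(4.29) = 2.00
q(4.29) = 7.58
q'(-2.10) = 2.00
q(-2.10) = -5.20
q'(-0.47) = 2.00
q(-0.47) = -1.94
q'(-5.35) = 2.00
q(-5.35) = -11.70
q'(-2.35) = 2.00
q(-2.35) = -5.70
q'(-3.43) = 2.00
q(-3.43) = -7.86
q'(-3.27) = 2.00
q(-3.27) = -7.54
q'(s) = 2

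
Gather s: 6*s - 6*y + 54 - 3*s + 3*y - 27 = 3*s - 3*y + 27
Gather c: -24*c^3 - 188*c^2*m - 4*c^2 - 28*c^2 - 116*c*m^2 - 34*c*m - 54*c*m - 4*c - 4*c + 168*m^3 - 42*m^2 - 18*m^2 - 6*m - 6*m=-24*c^3 + c^2*(-188*m - 32) + c*(-116*m^2 - 88*m - 8) + 168*m^3 - 60*m^2 - 12*m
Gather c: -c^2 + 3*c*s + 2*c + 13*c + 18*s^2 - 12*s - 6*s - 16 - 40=-c^2 + c*(3*s + 15) + 18*s^2 - 18*s - 56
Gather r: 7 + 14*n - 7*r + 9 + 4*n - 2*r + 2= 18*n - 9*r + 18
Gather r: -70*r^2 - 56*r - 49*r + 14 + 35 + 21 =-70*r^2 - 105*r + 70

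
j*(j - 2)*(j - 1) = j^3 - 3*j^2 + 2*j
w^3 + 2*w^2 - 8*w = w*(w - 2)*(w + 4)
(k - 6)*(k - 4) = k^2 - 10*k + 24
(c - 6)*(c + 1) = c^2 - 5*c - 6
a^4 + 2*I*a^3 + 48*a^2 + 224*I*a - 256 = (a - 8*I)*(a + 2*I)*(a + 4*I)^2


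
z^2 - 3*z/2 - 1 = (z - 2)*(z + 1/2)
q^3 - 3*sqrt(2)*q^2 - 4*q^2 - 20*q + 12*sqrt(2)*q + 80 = (q - 4)*(q - 5*sqrt(2))*(q + 2*sqrt(2))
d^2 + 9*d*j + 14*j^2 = (d + 2*j)*(d + 7*j)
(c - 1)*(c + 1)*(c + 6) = c^3 + 6*c^2 - c - 6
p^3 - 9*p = p*(p - 3)*(p + 3)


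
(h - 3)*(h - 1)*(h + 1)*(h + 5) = h^4 + 2*h^3 - 16*h^2 - 2*h + 15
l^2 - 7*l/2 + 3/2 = (l - 3)*(l - 1/2)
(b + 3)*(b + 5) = b^2 + 8*b + 15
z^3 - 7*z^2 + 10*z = z*(z - 5)*(z - 2)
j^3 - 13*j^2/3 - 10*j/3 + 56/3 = (j - 4)*(j - 7/3)*(j + 2)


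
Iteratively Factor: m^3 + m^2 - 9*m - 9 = (m + 3)*(m^2 - 2*m - 3) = (m + 1)*(m + 3)*(m - 3)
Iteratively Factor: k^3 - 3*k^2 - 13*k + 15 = (k - 1)*(k^2 - 2*k - 15) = (k - 5)*(k - 1)*(k + 3)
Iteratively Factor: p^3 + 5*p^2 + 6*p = (p + 3)*(p^2 + 2*p) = (p + 2)*(p + 3)*(p)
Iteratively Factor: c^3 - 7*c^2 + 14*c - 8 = (c - 4)*(c^2 - 3*c + 2) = (c - 4)*(c - 1)*(c - 2)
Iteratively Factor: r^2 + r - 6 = (r - 2)*(r + 3)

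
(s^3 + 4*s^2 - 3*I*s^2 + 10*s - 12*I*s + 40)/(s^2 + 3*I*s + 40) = (s^2 + 2*s*(2 + I) + 8*I)/(s + 8*I)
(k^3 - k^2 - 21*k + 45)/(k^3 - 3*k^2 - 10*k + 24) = (k^3 - k^2 - 21*k + 45)/(k^3 - 3*k^2 - 10*k + 24)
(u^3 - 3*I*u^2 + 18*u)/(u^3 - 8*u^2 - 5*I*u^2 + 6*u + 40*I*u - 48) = u*(u + 3*I)/(u^2 + u*(-8 + I) - 8*I)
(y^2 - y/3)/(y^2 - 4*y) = (y - 1/3)/(y - 4)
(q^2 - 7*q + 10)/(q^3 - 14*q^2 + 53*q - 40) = (q - 2)/(q^2 - 9*q + 8)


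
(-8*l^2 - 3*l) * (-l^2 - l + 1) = 8*l^4 + 11*l^3 - 5*l^2 - 3*l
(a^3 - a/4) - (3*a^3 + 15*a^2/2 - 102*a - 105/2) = -2*a^3 - 15*a^2/2 + 407*a/4 + 105/2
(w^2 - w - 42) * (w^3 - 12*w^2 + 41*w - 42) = w^5 - 13*w^4 + 11*w^3 + 421*w^2 - 1680*w + 1764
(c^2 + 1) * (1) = c^2 + 1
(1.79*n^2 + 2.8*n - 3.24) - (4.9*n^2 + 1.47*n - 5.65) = -3.11*n^2 + 1.33*n + 2.41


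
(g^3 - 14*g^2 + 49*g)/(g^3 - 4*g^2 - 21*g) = (g - 7)/(g + 3)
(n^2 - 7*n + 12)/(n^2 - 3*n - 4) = (n - 3)/(n + 1)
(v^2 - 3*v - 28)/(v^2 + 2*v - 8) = (v - 7)/(v - 2)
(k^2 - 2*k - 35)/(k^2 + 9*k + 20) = (k - 7)/(k + 4)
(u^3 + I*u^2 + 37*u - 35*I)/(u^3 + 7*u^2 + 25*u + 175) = (u^2 + 6*I*u + 7)/(u^2 + u*(7 + 5*I) + 35*I)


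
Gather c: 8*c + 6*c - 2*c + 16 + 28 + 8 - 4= 12*c + 48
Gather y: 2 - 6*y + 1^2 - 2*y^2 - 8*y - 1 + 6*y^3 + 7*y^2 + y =6*y^3 + 5*y^2 - 13*y + 2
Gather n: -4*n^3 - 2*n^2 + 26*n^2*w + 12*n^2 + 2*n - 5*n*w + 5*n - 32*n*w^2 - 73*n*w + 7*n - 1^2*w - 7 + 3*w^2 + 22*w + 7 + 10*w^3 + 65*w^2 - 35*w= -4*n^3 + n^2*(26*w + 10) + n*(-32*w^2 - 78*w + 14) + 10*w^3 + 68*w^2 - 14*w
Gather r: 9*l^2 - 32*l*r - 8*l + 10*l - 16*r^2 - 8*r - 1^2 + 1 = 9*l^2 + 2*l - 16*r^2 + r*(-32*l - 8)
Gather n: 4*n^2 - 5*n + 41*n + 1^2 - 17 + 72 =4*n^2 + 36*n + 56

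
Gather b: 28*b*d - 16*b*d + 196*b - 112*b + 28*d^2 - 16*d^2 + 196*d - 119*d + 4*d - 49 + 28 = b*(12*d + 84) + 12*d^2 + 81*d - 21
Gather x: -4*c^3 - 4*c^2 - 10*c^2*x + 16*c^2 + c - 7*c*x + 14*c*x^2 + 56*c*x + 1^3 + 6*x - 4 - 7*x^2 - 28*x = -4*c^3 + 12*c^2 + c + x^2*(14*c - 7) + x*(-10*c^2 + 49*c - 22) - 3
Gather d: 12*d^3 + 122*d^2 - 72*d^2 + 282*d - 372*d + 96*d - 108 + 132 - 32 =12*d^3 + 50*d^2 + 6*d - 8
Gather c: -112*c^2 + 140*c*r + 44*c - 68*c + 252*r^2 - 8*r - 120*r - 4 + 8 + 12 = -112*c^2 + c*(140*r - 24) + 252*r^2 - 128*r + 16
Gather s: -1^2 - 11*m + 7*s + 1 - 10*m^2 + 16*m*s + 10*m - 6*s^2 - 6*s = -10*m^2 - m - 6*s^2 + s*(16*m + 1)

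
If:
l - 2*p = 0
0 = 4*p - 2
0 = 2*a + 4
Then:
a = -2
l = 1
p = 1/2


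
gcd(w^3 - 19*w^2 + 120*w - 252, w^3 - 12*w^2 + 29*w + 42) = w^2 - 13*w + 42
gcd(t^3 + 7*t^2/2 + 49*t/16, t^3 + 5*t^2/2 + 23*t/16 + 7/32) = t + 7/4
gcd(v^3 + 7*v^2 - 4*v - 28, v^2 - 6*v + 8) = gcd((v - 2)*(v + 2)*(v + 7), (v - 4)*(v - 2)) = v - 2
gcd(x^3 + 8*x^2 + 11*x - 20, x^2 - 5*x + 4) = x - 1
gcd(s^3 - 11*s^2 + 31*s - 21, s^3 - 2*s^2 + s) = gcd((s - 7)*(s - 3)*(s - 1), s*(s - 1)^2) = s - 1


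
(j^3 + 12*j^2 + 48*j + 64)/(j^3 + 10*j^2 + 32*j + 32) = (j + 4)/(j + 2)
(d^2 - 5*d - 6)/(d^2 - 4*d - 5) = (d - 6)/(d - 5)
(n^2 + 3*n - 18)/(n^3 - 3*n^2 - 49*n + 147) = (n + 6)/(n^2 - 49)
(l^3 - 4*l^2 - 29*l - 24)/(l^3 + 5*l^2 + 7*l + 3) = (l - 8)/(l + 1)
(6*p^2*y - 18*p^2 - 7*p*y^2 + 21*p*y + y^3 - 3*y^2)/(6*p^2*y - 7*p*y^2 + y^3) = (y - 3)/y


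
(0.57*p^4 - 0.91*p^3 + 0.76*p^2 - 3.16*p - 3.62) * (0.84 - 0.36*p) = -0.2052*p^5 + 0.8064*p^4 - 1.038*p^3 + 1.776*p^2 - 1.3512*p - 3.0408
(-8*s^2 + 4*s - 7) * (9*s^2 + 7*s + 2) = -72*s^4 - 20*s^3 - 51*s^2 - 41*s - 14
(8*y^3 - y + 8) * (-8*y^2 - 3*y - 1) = -64*y^5 - 24*y^4 - 61*y^2 - 23*y - 8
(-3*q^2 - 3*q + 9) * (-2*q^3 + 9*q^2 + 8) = 6*q^5 - 21*q^4 - 45*q^3 + 57*q^2 - 24*q + 72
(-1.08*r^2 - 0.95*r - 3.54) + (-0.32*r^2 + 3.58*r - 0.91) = -1.4*r^2 + 2.63*r - 4.45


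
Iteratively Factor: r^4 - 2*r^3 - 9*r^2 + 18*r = (r - 2)*(r^3 - 9*r) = r*(r - 2)*(r^2 - 9) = r*(r - 3)*(r - 2)*(r + 3)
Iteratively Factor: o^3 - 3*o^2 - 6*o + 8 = (o + 2)*(o^2 - 5*o + 4) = (o - 4)*(o + 2)*(o - 1)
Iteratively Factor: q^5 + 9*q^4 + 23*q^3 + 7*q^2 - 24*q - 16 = (q + 1)*(q^4 + 8*q^3 + 15*q^2 - 8*q - 16) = (q + 1)*(q + 4)*(q^3 + 4*q^2 - q - 4) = (q + 1)*(q + 4)^2*(q^2 - 1) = (q + 1)^2*(q + 4)^2*(q - 1)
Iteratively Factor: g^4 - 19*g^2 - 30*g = (g)*(g^3 - 19*g - 30) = g*(g - 5)*(g^2 + 5*g + 6) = g*(g - 5)*(g + 3)*(g + 2)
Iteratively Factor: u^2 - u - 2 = (u + 1)*(u - 2)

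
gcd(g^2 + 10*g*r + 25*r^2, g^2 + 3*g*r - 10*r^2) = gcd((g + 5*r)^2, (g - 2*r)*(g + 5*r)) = g + 5*r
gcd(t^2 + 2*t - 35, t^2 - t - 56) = t + 7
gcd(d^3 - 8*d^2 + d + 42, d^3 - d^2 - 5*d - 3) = d - 3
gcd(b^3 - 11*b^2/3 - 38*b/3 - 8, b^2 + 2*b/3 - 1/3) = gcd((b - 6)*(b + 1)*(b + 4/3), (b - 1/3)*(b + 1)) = b + 1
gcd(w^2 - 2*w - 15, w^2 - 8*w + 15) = w - 5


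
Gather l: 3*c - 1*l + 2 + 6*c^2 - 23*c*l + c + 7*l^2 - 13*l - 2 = 6*c^2 + 4*c + 7*l^2 + l*(-23*c - 14)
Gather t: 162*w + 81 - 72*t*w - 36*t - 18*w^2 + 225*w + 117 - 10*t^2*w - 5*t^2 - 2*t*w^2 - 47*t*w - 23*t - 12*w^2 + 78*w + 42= t^2*(-10*w - 5) + t*(-2*w^2 - 119*w - 59) - 30*w^2 + 465*w + 240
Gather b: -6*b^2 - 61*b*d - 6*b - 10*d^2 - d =-6*b^2 + b*(-61*d - 6) - 10*d^2 - d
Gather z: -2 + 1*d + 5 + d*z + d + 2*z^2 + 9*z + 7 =2*d + 2*z^2 + z*(d + 9) + 10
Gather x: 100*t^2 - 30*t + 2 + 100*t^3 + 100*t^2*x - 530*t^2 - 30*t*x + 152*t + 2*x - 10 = 100*t^3 - 430*t^2 + 122*t + x*(100*t^2 - 30*t + 2) - 8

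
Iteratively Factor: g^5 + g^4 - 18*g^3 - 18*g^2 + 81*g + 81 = (g - 3)*(g^4 + 4*g^3 - 6*g^2 - 36*g - 27) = (g - 3)*(g + 3)*(g^3 + g^2 - 9*g - 9) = (g - 3)*(g + 3)^2*(g^2 - 2*g - 3) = (g - 3)^2*(g + 3)^2*(g + 1)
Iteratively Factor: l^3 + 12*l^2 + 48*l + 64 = (l + 4)*(l^2 + 8*l + 16) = (l + 4)^2*(l + 4)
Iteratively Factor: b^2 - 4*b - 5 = (b + 1)*(b - 5)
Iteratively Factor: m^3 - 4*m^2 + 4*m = (m)*(m^2 - 4*m + 4) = m*(m - 2)*(m - 2)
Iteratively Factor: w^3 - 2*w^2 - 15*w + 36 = (w - 3)*(w^2 + w - 12) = (w - 3)^2*(w + 4)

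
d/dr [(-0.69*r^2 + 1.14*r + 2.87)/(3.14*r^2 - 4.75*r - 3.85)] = (-0.302099999999999*r^2 - 12.7106*r + 9.2435)/(9.8596*r^4 - 29.83*r^3 - 1.6155*r^2 + 36.575*r + 14.8225)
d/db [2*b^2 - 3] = 4*b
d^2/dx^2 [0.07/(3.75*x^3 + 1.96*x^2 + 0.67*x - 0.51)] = (-(1.575*x + 0.2744)*(3.75*x^3 + 1.96*x^2 + 0.67*x - 0.51) + 0.07*(11.25*x^2 + 3.92*x + 0.67)*(22.5*x^2 + 7.84*x + 1.34))/(3.75*x^3 + 1.96*x^2 + 0.67*x - 0.51)^3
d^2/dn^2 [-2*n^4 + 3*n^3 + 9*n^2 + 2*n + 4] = -24*n^2 + 18*n + 18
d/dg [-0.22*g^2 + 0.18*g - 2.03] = 0.18 - 0.44*g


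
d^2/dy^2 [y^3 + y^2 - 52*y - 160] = 6*y + 2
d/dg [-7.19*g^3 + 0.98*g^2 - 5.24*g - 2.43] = -21.57*g^2 + 1.96*g - 5.24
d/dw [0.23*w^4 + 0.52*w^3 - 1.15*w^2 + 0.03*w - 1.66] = 0.92*w^3 + 1.56*w^2 - 2.3*w + 0.03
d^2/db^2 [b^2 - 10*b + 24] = 2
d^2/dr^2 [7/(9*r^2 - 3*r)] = 14*(-3*r*(3*r - 1) + (6*r - 1)^2)/(3*r^3*(3*r - 1)^3)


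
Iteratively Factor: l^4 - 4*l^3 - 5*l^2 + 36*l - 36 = (l - 2)*(l^3 - 2*l^2 - 9*l + 18) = (l - 3)*(l - 2)*(l^2 + l - 6) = (l - 3)*(l - 2)*(l + 3)*(l - 2)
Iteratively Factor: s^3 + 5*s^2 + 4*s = (s)*(s^2 + 5*s + 4) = s*(s + 4)*(s + 1)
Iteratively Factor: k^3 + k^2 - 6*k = (k - 2)*(k^2 + 3*k) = k*(k - 2)*(k + 3)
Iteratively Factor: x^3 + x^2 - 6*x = (x - 2)*(x^2 + 3*x) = x*(x - 2)*(x + 3)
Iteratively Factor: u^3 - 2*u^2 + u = (u - 1)*(u^2 - u) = (u - 1)^2*(u)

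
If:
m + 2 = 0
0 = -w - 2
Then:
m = -2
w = -2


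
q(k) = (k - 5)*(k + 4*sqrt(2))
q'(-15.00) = -29.34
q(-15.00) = 186.86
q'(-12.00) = -23.34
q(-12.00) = 107.83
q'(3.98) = 8.62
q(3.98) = -9.83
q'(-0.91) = -1.16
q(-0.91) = -28.05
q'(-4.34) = -8.02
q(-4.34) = -12.30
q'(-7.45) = -14.24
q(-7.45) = 22.32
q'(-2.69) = -4.72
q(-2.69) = -22.82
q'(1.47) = 3.60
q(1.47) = -25.16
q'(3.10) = 6.86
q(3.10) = -16.64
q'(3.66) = 7.98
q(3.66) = -12.48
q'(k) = 2*k - 5 + 4*sqrt(2)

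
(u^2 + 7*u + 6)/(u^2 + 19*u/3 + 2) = 3*(u + 1)/(3*u + 1)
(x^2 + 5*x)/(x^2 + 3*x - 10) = x/(x - 2)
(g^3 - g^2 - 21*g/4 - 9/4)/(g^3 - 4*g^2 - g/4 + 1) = (2*g^2 - 3*g - 9)/(2*g^2 - 9*g + 4)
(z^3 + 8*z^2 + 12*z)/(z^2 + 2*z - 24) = z*(z + 2)/(z - 4)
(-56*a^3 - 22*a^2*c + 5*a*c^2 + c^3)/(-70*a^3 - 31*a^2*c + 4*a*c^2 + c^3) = (4*a - c)/(5*a - c)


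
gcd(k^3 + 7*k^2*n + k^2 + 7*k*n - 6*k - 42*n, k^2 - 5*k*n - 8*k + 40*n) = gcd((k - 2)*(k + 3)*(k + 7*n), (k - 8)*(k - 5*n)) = 1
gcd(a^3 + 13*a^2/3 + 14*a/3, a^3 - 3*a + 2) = a + 2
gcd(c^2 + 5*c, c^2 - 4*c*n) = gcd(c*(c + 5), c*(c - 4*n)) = c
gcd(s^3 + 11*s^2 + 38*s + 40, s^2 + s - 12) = s + 4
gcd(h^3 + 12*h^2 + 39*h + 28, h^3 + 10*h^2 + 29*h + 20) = h^2 + 5*h + 4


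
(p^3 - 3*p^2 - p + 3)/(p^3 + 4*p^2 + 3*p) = (p^2 - 4*p + 3)/(p*(p + 3))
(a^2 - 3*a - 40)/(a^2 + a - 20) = (a - 8)/(a - 4)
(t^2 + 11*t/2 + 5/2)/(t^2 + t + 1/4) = 2*(t + 5)/(2*t + 1)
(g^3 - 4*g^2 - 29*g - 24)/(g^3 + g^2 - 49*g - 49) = (g^2 - 5*g - 24)/(g^2 - 49)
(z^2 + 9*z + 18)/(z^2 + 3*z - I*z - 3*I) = (z + 6)/(z - I)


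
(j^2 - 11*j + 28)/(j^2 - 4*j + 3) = (j^2 - 11*j + 28)/(j^2 - 4*j + 3)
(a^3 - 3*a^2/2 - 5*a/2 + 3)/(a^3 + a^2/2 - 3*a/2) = (a - 2)/a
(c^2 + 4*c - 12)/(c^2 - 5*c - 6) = (-c^2 - 4*c + 12)/(-c^2 + 5*c + 6)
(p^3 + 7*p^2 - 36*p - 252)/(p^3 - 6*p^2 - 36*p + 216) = (p + 7)/(p - 6)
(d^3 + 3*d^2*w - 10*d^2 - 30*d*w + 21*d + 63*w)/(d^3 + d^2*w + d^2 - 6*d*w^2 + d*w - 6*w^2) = (-d^2 + 10*d - 21)/(-d^2 + 2*d*w - d + 2*w)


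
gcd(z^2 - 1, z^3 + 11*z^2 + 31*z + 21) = z + 1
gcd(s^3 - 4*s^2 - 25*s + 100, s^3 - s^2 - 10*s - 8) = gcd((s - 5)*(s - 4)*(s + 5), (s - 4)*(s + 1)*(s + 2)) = s - 4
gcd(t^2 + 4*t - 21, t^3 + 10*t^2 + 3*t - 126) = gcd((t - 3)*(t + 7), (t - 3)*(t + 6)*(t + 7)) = t^2 + 4*t - 21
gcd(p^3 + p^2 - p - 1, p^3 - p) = p^2 - 1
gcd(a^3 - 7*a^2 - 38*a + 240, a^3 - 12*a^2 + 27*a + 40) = a^2 - 13*a + 40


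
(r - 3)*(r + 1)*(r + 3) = r^3 + r^2 - 9*r - 9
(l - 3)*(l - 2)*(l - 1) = l^3 - 6*l^2 + 11*l - 6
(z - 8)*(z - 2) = z^2 - 10*z + 16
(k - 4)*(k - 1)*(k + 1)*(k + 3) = k^4 - k^3 - 13*k^2 + k + 12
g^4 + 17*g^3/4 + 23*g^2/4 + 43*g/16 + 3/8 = (g + 1/4)*(g + 1/2)*(g + 3/2)*(g + 2)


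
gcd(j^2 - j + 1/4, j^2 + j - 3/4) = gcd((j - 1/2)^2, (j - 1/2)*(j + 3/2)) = j - 1/2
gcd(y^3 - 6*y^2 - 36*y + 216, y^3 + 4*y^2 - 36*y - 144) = y^2 - 36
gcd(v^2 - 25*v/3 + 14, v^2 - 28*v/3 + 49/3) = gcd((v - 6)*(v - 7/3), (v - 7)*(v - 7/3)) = v - 7/3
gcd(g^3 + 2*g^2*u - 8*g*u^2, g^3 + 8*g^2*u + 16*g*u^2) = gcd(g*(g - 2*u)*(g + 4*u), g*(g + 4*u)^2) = g^2 + 4*g*u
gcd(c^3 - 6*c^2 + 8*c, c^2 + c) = c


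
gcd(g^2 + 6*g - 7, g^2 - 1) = g - 1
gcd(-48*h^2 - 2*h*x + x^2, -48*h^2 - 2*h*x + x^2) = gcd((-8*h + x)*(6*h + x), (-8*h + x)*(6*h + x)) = -48*h^2 - 2*h*x + x^2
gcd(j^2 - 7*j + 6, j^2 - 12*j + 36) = j - 6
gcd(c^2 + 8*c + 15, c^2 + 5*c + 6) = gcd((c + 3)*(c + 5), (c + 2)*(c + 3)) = c + 3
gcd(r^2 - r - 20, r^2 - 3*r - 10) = r - 5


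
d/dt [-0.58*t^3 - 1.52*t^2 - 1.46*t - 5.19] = -1.74*t^2 - 3.04*t - 1.46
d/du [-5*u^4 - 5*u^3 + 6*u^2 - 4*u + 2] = -20*u^3 - 15*u^2 + 12*u - 4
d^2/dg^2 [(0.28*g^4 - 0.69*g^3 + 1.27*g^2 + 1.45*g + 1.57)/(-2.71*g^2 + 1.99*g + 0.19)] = (-4.112696*g^6 + 9.06007200000001*g^5 - 5.78793599999999*g^4 - 30.514244*g^3 - 71.660922*g^2 + 46.470942*g - 13.046704)/(19.902511*g^6 - 43.844277*g^5 + 28.009476*g^4 - 1.732693*g^3 - 1.963764*g^2 - 0.215517*g - 0.006859)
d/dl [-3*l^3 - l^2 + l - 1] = -9*l^2 - 2*l + 1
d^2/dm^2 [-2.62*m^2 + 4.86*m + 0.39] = -5.24000000000000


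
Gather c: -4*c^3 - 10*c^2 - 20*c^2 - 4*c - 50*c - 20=-4*c^3 - 30*c^2 - 54*c - 20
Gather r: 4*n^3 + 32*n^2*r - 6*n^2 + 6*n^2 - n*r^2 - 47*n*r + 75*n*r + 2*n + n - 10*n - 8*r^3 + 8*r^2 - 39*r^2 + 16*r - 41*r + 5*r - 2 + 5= 4*n^3 - 7*n - 8*r^3 + r^2*(-n - 31) + r*(32*n^2 + 28*n - 20) + 3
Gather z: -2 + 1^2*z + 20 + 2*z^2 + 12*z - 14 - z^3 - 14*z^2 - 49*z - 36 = -z^3 - 12*z^2 - 36*z - 32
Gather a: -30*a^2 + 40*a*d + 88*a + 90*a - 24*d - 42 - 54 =-30*a^2 + a*(40*d + 178) - 24*d - 96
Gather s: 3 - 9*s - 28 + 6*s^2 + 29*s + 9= 6*s^2 + 20*s - 16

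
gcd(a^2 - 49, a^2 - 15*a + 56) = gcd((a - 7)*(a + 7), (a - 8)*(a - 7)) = a - 7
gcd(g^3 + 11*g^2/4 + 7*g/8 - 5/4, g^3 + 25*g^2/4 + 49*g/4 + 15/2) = g^2 + 13*g/4 + 5/2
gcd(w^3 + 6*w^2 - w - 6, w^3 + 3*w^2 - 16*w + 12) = w^2 + 5*w - 6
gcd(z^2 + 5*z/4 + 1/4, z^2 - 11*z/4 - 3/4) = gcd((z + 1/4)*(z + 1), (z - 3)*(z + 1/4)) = z + 1/4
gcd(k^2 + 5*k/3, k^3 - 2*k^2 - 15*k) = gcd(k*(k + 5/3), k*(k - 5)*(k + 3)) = k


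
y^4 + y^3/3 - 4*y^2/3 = y^2*(y - 1)*(y + 4/3)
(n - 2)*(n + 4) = n^2 + 2*n - 8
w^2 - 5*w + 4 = (w - 4)*(w - 1)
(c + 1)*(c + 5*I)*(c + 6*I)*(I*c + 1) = I*c^4 - 10*c^3 + I*c^3 - 10*c^2 - 19*I*c^2 - 30*c - 19*I*c - 30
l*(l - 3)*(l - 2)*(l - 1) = l^4 - 6*l^3 + 11*l^2 - 6*l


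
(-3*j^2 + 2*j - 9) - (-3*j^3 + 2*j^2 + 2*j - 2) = 3*j^3 - 5*j^2 - 7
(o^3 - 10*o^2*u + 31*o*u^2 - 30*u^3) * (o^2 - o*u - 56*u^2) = o^5 - 11*o^4*u - 15*o^3*u^2 + 499*o^2*u^3 - 1706*o*u^4 + 1680*u^5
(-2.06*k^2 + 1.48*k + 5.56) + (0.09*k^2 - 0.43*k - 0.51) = -1.97*k^2 + 1.05*k + 5.05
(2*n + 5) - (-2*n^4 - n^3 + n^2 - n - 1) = 2*n^4 + n^3 - n^2 + 3*n + 6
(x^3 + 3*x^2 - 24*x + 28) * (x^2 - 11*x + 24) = x^5 - 8*x^4 - 33*x^3 + 364*x^2 - 884*x + 672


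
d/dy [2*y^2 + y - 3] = 4*y + 1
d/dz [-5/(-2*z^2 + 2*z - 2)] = 5*(1 - 2*z)/(2*(z^2 - z + 1)^2)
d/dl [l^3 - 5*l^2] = l*(3*l - 10)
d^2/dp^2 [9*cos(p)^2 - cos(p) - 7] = cos(p) - 18*cos(2*p)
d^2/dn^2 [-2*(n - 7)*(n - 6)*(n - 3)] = 64 - 12*n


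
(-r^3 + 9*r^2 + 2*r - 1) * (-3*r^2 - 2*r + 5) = 3*r^5 - 25*r^4 - 29*r^3 + 44*r^2 + 12*r - 5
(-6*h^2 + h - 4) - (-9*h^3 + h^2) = 9*h^3 - 7*h^2 + h - 4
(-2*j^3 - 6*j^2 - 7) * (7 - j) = 2*j^4 - 8*j^3 - 42*j^2 + 7*j - 49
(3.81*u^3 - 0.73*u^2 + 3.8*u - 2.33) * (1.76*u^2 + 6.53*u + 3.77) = 6.7056*u^5 + 23.5945*u^4 + 16.2848*u^3 + 17.9611*u^2 - 0.888900000000003*u - 8.7841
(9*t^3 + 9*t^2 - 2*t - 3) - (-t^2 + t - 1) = 9*t^3 + 10*t^2 - 3*t - 2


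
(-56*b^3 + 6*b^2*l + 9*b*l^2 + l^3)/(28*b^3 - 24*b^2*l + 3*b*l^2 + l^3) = (-4*b - l)/(2*b - l)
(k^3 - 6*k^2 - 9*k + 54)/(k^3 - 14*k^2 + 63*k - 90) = (k + 3)/(k - 5)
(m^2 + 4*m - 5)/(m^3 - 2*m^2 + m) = (m + 5)/(m*(m - 1))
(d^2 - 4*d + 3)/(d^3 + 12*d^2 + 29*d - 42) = (d - 3)/(d^2 + 13*d + 42)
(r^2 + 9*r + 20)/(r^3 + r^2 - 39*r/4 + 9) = 4*(r + 5)/(4*r^2 - 12*r + 9)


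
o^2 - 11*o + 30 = (o - 6)*(o - 5)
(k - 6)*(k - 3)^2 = k^3 - 12*k^2 + 45*k - 54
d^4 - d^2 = d^2*(d - 1)*(d + 1)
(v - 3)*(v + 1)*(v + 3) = v^3 + v^2 - 9*v - 9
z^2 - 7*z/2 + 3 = (z - 2)*(z - 3/2)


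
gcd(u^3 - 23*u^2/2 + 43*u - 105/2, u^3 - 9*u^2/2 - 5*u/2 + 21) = u^2 - 13*u/2 + 21/2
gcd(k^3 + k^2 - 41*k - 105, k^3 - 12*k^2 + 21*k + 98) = k - 7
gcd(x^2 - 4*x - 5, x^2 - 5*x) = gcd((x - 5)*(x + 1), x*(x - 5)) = x - 5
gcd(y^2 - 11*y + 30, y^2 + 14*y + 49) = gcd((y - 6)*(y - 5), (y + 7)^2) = 1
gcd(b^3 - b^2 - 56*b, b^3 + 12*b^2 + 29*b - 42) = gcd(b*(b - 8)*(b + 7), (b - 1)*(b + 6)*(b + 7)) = b + 7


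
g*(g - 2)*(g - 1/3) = g^3 - 7*g^2/3 + 2*g/3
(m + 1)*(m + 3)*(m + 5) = m^3 + 9*m^2 + 23*m + 15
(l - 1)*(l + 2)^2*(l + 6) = l^4 + 9*l^3 + 18*l^2 - 4*l - 24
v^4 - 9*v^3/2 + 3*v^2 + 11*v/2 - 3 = (v - 3)*(v - 2)*(v - 1/2)*(v + 1)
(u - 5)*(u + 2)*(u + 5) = u^3 + 2*u^2 - 25*u - 50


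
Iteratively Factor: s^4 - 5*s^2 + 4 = (s - 2)*(s^3 + 2*s^2 - s - 2) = (s - 2)*(s + 2)*(s^2 - 1) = (s - 2)*(s + 1)*(s + 2)*(s - 1)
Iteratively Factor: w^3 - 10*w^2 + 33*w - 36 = (w - 3)*(w^2 - 7*w + 12) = (w - 3)^2*(w - 4)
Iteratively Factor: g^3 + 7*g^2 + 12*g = (g + 4)*(g^2 + 3*g) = g*(g + 4)*(g + 3)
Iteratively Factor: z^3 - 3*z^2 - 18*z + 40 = (z + 4)*(z^2 - 7*z + 10) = (z - 5)*(z + 4)*(z - 2)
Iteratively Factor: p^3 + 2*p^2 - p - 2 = (p + 1)*(p^2 + p - 2) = (p + 1)*(p + 2)*(p - 1)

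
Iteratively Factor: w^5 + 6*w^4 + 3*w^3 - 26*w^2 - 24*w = (w - 2)*(w^4 + 8*w^3 + 19*w^2 + 12*w) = w*(w - 2)*(w^3 + 8*w^2 + 19*w + 12) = w*(w - 2)*(w + 4)*(w^2 + 4*w + 3) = w*(w - 2)*(w + 3)*(w + 4)*(w + 1)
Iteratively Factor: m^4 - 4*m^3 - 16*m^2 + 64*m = (m - 4)*(m^3 - 16*m) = (m - 4)*(m + 4)*(m^2 - 4*m) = (m - 4)^2*(m + 4)*(m)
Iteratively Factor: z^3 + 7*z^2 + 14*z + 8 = (z + 2)*(z^2 + 5*z + 4) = (z + 2)*(z + 4)*(z + 1)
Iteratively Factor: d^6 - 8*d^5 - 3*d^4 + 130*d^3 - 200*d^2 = (d + 4)*(d^5 - 12*d^4 + 45*d^3 - 50*d^2) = (d - 2)*(d + 4)*(d^4 - 10*d^3 + 25*d^2) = (d - 5)*(d - 2)*(d + 4)*(d^3 - 5*d^2) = d*(d - 5)*(d - 2)*(d + 4)*(d^2 - 5*d) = d^2*(d - 5)*(d - 2)*(d + 4)*(d - 5)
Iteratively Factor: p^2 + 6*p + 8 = (p + 2)*(p + 4)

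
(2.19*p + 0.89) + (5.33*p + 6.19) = 7.52*p + 7.08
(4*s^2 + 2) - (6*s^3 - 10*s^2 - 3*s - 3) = -6*s^3 + 14*s^2 + 3*s + 5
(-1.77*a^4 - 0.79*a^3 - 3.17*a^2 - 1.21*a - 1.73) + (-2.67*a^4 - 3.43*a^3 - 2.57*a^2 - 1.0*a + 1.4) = -4.44*a^4 - 4.22*a^3 - 5.74*a^2 - 2.21*a - 0.33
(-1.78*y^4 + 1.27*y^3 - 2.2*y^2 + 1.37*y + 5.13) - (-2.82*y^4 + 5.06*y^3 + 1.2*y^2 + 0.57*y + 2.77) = 1.04*y^4 - 3.79*y^3 - 3.4*y^2 + 0.8*y + 2.36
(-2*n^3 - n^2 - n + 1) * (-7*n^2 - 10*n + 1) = 14*n^5 + 27*n^4 + 15*n^3 + 2*n^2 - 11*n + 1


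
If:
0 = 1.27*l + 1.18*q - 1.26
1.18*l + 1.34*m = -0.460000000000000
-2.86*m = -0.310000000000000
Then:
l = -0.51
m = 0.11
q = 1.62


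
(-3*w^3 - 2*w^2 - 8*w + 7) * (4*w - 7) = -12*w^4 + 13*w^3 - 18*w^2 + 84*w - 49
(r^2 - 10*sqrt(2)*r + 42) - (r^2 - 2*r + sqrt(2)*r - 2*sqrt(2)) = -11*sqrt(2)*r + 2*r + 2*sqrt(2) + 42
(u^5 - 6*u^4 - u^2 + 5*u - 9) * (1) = u^5 - 6*u^4 - u^2 + 5*u - 9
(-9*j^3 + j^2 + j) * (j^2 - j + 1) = -9*j^5 + 10*j^4 - 9*j^3 + j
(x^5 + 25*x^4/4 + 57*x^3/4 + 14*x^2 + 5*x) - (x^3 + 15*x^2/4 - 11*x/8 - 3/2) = x^5 + 25*x^4/4 + 53*x^3/4 + 41*x^2/4 + 51*x/8 + 3/2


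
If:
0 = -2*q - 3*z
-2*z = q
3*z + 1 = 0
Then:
No Solution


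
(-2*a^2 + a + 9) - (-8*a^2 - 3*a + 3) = 6*a^2 + 4*a + 6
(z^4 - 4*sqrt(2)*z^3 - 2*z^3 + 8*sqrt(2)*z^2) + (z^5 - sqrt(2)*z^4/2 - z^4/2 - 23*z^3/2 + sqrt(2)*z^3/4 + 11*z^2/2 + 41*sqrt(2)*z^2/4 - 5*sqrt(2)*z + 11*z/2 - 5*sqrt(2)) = z^5 - sqrt(2)*z^4/2 + z^4/2 - 27*z^3/2 - 15*sqrt(2)*z^3/4 + 11*z^2/2 + 73*sqrt(2)*z^2/4 - 5*sqrt(2)*z + 11*z/2 - 5*sqrt(2)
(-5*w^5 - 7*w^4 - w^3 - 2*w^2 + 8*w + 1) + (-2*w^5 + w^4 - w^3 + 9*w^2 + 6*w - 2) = -7*w^5 - 6*w^4 - 2*w^3 + 7*w^2 + 14*w - 1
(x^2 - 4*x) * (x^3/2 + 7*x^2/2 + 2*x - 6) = x^5/2 + 3*x^4/2 - 12*x^3 - 14*x^2 + 24*x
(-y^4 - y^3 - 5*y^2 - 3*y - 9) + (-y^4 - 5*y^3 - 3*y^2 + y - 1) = -2*y^4 - 6*y^3 - 8*y^2 - 2*y - 10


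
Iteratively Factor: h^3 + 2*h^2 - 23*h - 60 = (h - 5)*(h^2 + 7*h + 12) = (h - 5)*(h + 4)*(h + 3)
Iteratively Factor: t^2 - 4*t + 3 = (t - 3)*(t - 1)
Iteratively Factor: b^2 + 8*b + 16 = (b + 4)*(b + 4)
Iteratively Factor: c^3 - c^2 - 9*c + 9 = (c - 3)*(c^2 + 2*c - 3) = (c - 3)*(c - 1)*(c + 3)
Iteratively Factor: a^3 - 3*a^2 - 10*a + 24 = (a + 3)*(a^2 - 6*a + 8) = (a - 2)*(a + 3)*(a - 4)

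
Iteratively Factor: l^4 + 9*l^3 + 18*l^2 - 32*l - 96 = (l + 4)*(l^3 + 5*l^2 - 2*l - 24) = (l - 2)*(l + 4)*(l^2 + 7*l + 12) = (l - 2)*(l + 4)^2*(l + 3)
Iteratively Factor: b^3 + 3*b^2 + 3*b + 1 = (b + 1)*(b^2 + 2*b + 1) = (b + 1)^2*(b + 1)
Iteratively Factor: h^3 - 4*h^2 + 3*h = (h - 1)*(h^2 - 3*h) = h*(h - 1)*(h - 3)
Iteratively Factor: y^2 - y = (y - 1)*(y)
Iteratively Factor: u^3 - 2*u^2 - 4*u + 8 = (u - 2)*(u^2 - 4) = (u - 2)*(u + 2)*(u - 2)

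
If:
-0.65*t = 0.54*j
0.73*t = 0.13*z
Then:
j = -0.214358193810249*z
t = 0.178082191780822*z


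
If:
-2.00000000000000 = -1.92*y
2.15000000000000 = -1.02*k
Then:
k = -2.11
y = 1.04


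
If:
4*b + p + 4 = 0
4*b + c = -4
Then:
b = -p/4 - 1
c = p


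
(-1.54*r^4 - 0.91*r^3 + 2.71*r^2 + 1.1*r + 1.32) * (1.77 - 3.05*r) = 4.697*r^5 + 0.0497000000000001*r^4 - 9.8762*r^3 + 1.4417*r^2 - 2.079*r + 2.3364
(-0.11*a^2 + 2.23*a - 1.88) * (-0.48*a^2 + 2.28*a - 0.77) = 0.0528*a^4 - 1.3212*a^3 + 6.0715*a^2 - 6.0035*a + 1.4476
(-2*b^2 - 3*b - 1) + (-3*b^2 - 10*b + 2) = -5*b^2 - 13*b + 1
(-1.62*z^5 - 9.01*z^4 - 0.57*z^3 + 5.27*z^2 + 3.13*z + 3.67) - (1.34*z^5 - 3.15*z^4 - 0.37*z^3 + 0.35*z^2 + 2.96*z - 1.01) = -2.96*z^5 - 5.86*z^4 - 0.2*z^3 + 4.92*z^2 + 0.17*z + 4.68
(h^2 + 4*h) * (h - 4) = h^3 - 16*h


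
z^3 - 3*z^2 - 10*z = z*(z - 5)*(z + 2)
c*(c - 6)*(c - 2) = c^3 - 8*c^2 + 12*c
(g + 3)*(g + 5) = g^2 + 8*g + 15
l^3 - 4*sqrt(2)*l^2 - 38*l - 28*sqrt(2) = (l - 7*sqrt(2))*(l + sqrt(2))*(l + 2*sqrt(2))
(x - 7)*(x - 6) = x^2 - 13*x + 42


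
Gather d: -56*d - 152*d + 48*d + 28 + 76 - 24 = 80 - 160*d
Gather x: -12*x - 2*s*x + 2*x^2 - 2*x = 2*x^2 + x*(-2*s - 14)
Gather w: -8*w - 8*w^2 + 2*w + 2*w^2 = -6*w^2 - 6*w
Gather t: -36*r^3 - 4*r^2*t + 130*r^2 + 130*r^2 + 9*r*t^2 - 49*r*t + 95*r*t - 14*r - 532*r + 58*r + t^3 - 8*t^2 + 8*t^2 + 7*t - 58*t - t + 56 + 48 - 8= -36*r^3 + 260*r^2 + 9*r*t^2 - 488*r + t^3 + t*(-4*r^2 + 46*r - 52) + 96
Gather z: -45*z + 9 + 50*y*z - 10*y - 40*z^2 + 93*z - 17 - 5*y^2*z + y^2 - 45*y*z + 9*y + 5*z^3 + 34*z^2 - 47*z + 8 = y^2 - y + 5*z^3 - 6*z^2 + z*(-5*y^2 + 5*y + 1)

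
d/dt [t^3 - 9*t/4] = 3*t^2 - 9/4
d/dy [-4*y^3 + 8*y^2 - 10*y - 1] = -12*y^2 + 16*y - 10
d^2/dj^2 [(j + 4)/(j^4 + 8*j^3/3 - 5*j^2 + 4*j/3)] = 6*(54*j^4 - 96*j^3 + 57*j^2 - 12*j + 1)/(j^3*(27*j^6 - 108*j^5 + 171*j^4 - 136*j^3 + 57*j^2 - 12*j + 1))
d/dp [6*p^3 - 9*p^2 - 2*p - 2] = 18*p^2 - 18*p - 2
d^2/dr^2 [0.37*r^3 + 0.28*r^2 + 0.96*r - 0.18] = 2.22*r + 0.56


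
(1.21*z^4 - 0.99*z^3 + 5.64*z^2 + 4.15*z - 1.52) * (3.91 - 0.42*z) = -0.5082*z^5 + 5.1469*z^4 - 6.2397*z^3 + 20.3094*z^2 + 16.8649*z - 5.9432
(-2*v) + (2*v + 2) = 2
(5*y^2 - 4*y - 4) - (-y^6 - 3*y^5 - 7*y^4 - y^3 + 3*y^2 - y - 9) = y^6 + 3*y^5 + 7*y^4 + y^3 + 2*y^2 - 3*y + 5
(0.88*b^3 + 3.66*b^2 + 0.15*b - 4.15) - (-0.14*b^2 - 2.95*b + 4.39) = 0.88*b^3 + 3.8*b^2 + 3.1*b - 8.54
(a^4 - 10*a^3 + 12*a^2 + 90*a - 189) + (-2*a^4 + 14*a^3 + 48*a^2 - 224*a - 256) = -a^4 + 4*a^3 + 60*a^2 - 134*a - 445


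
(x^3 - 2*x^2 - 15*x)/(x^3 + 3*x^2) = (x - 5)/x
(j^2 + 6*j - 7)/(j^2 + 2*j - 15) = (j^2 + 6*j - 7)/(j^2 + 2*j - 15)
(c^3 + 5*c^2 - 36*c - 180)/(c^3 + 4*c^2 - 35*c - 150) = (c + 6)/(c + 5)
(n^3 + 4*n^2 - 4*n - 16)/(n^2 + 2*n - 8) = n + 2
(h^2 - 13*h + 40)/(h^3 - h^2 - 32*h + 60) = (h - 8)/(h^2 + 4*h - 12)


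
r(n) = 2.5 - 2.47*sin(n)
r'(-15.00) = 1.88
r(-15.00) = 4.11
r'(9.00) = 2.25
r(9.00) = 1.48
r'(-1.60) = 0.07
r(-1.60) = 4.97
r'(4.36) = 0.85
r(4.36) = 4.82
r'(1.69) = 0.29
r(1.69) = 0.05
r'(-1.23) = -0.83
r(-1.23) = 4.83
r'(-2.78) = 2.31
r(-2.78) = 3.37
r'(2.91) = 2.40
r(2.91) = 1.93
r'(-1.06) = -1.21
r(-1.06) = 4.65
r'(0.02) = -2.47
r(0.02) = 2.45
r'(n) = -2.47*cos(n)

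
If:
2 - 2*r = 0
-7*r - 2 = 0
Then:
No Solution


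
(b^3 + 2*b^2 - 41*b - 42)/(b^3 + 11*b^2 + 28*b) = (b^2 - 5*b - 6)/(b*(b + 4))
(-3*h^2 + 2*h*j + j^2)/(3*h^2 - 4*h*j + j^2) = (-3*h - j)/(3*h - j)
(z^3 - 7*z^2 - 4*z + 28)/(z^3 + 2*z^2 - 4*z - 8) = (z - 7)/(z + 2)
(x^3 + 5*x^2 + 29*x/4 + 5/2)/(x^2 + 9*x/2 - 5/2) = (4*x^3 + 20*x^2 + 29*x + 10)/(2*(2*x^2 + 9*x - 5))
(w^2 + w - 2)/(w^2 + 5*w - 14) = (w^2 + w - 2)/(w^2 + 5*w - 14)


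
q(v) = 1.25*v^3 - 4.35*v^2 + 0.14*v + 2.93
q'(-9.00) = 382.19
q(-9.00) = -1261.93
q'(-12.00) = 644.54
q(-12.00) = -2785.15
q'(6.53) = 103.23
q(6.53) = 166.41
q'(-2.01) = 32.78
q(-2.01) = -25.08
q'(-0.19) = 1.93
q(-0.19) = 2.74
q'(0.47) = -3.12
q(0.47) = 2.16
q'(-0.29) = 2.98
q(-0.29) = 2.49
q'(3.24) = 11.32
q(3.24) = 0.23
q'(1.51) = -4.45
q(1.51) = -2.47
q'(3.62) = 17.79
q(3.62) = 5.73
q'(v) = 3.75*v^2 - 8.7*v + 0.14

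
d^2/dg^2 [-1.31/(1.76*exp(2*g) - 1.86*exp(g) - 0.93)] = (1.31*(3.52*exp(g) - 1.86)*(7.04*exp(g) - 3.72)*exp(g) + (9.2224*exp(g) - 2.4366)*(-1.76*exp(2*g) + 1.86*exp(g) + 0.93))*exp(g)/(-1.76*exp(2*g) + 1.86*exp(g) + 0.93)^3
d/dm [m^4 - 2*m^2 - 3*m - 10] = 4*m^3 - 4*m - 3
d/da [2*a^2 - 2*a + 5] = 4*a - 2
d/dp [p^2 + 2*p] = 2*p + 2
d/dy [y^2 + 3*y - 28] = 2*y + 3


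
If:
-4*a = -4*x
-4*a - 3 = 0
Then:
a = -3/4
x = -3/4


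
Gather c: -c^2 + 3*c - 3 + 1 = -c^2 + 3*c - 2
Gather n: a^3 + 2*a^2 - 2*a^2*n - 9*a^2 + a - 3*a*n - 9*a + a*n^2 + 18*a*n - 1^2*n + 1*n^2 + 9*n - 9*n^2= a^3 - 7*a^2 - 8*a + n^2*(a - 8) + n*(-2*a^2 + 15*a + 8)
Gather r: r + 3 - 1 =r + 2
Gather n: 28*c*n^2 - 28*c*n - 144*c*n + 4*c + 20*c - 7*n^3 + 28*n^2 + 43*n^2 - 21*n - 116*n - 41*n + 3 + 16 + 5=24*c - 7*n^3 + n^2*(28*c + 71) + n*(-172*c - 178) + 24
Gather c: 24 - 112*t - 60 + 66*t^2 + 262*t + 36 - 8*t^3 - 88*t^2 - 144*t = -8*t^3 - 22*t^2 + 6*t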